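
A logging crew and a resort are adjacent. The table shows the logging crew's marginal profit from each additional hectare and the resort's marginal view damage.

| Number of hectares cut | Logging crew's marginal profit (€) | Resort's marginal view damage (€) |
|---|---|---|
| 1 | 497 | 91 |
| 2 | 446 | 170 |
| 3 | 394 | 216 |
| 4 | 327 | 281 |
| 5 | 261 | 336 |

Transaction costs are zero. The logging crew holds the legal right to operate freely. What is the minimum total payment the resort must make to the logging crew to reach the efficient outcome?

€261

Left alone the logging crew would choose level 5 (marginal profit stays positive).
Efficient level: k* = 4 (marginal profit ≥ marginal view damage through 4).
The resort must at least cover the logging crew's forgone profit from cutting 5→4: 261 = 261.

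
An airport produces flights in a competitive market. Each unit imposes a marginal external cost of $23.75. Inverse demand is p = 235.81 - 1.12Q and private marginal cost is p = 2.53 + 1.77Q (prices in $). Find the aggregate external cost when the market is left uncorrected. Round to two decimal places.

$1917.09

Market equilibrium (private): 2.53 + 1.77Q = 235.81 - 1.12Q → Q_m = 80.7197.
Total external cost = MEC × Q_m = 23.75 × 80.7197 = 1917.0929.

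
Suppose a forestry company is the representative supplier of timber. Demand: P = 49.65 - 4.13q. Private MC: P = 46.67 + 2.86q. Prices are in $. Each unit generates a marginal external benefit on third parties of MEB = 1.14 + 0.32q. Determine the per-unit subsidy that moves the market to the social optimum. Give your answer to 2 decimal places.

subsidy = $1.34 per unit

Social marginal cost = private MC − MEB = 45.53 + 2.54q.
Set SMC = demand: 45.53 + 2.54q = 49.65 - 4.13q → q* = 0.6177.
The Pigouvian subsidy equals MEB at q*: 1.14 + 0.32×0.6177 = 1.3377.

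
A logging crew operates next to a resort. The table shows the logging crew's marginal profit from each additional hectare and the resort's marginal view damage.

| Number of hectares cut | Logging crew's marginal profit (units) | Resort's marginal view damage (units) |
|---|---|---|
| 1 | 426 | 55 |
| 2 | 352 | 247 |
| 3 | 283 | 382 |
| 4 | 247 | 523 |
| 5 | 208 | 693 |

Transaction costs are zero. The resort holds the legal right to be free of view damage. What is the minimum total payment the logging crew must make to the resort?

302

Efficient level: marginal profit ≥ marginal view damage through level 2, so k* = 2.
With the resort holding the right, the logging crew must at least compensate total damage at k*: 55 + 247 = 302.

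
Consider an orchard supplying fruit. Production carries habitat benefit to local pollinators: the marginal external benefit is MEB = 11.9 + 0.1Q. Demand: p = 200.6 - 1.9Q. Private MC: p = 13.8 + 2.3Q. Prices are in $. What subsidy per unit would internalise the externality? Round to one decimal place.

Social marginal cost = private MC − MEB = 1.9 + 2.2Q.
Set SMC = demand: 1.9 + 2.2Q = 200.6 - 1.9Q → Q* = 48.4634.
The Pigouvian subsidy equals MEB at Q*: 11.9 + 0.1×48.4634 = 16.7463.

subsidy = $16.7 per unit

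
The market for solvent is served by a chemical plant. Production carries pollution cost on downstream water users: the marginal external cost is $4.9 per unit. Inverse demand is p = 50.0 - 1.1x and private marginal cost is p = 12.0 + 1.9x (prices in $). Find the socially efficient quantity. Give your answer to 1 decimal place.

Social marginal cost = private MC + MEC = 16.9 + 1.9x.
Set SMC = demand: 16.9 + 1.9x = 50.0 - 1.1x → x* = 11.0333.

x* = 11.0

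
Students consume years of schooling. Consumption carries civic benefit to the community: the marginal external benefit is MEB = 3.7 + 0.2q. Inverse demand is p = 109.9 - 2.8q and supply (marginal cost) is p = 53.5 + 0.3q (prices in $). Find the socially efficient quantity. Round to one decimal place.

Social marginal benefit = demand + MEB = 113.6 - 2.6q.
Set SMB = MC: 113.6 - 2.6q = 53.5 + 0.3q → q* = 20.7241.

q* = 20.7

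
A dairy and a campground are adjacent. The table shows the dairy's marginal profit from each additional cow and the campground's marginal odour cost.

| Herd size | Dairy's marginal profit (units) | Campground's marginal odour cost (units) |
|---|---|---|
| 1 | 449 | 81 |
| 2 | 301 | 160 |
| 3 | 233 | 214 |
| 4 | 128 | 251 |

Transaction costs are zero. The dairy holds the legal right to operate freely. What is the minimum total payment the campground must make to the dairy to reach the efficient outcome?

Left alone the dairy would choose level 4 (marginal profit stays positive).
Efficient level: k* = 3 (marginal profit ≥ marginal odour cost through 3).
The campground must at least cover the dairy's forgone profit from cutting 4→3: 128 = 128.

128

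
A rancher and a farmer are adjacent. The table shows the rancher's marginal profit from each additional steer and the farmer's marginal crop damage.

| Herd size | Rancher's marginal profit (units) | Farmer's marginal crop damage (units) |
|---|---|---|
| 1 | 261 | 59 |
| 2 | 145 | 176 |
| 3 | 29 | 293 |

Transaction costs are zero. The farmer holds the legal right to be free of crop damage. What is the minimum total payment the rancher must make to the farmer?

Efficient level: marginal profit ≥ marginal crop damage through level 1, so k* = 1.
With the farmer holding the right, the rancher must at least compensate total damage at k*: 59 = 59.

59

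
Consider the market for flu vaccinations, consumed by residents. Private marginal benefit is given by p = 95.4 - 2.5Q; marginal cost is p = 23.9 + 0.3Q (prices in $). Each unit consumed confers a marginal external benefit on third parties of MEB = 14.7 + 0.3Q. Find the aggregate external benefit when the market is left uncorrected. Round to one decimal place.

$473.2

Market equilibrium (private): 23.9 + 0.3Q = 95.4 - 2.5Q → Q_m = 25.5357.
Total external benefit = ∫₀^{Q_m} (14.7 + 0.3Q) dQ = 14.7×25.5357 + ½×0.3×25.5357² = 473.1856.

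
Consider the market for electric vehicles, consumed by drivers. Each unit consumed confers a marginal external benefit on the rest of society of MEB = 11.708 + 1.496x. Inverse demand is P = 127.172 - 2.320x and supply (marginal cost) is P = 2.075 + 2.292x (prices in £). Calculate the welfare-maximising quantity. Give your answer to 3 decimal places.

Social marginal benefit = demand + MEB = 138.880 - 0.824x.
Set SMB = MC: 138.880 - 0.824x = 2.075 + 2.292x → x* = 43.9040.

x* = 43.904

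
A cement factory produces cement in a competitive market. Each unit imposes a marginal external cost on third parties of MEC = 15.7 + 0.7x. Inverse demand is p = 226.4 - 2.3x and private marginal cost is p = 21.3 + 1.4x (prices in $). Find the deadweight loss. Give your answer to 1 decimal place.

DWL = $337.6

Market equilibrium (private): 21.3 + 1.4x = 226.4 - 2.3x → x_m = 55.4324.
Social marginal cost = private MC + MEC = 37.0 + 2.1x.
Set SMC = demand: 37.0 + 2.1x = 226.4 - 2.3x → x* = 43.0455.
Between x* and x_m the wedge SMC − demand runs linearly from 0 to MEC(x_m), so the loss is a triangle.
DWL = ½ × 12.3869 × 54.5027 = 337.5597.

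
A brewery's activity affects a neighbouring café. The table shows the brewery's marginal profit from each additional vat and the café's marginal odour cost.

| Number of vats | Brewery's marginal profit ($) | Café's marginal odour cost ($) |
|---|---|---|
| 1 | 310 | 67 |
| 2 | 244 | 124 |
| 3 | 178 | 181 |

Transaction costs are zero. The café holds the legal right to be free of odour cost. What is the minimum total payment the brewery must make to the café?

$191

Efficient level: marginal profit ≥ marginal odour cost through level 2, so k* = 2.
With the café holding the right, the brewery must at least compensate total damage at k*: 67 + 124 = 191.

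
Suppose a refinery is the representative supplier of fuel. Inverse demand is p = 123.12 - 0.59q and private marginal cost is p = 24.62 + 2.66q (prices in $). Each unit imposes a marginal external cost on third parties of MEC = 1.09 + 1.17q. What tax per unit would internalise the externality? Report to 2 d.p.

Social marginal cost = private MC + MEC = 25.71 + 3.83q.
Set SMC = demand: 25.71 + 3.83q = 123.12 - 0.59q → q* = 22.0385.
The Pigouvian tax equals MEC at q*: 1.09 + 1.17×22.0385 = 26.8750.

tax = $26.88 per unit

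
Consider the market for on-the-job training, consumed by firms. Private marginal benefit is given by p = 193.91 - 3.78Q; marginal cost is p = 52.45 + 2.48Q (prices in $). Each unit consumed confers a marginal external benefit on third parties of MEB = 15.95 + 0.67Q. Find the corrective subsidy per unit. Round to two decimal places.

subsidy = $34.82 per unit

Social marginal benefit = demand + MEB = 209.86 - 3.11Q.
Set SMB = MC: 209.86 - 3.11Q = 52.45 + 2.48Q → Q* = 28.1592.
The Pigouvian subsidy equals MEB at Q*: 15.95 + 0.67×28.1592 = 34.8167.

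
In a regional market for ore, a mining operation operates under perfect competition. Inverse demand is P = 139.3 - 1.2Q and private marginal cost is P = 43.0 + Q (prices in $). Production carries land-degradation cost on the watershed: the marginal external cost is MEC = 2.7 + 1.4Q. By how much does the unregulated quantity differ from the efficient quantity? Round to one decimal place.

17.8 units

Market equilibrium (private): 43.0 + Q = 139.3 - 1.2Q → Q_m = 43.7727.
Social marginal cost = private MC + MEC = 45.7 + 2.4Q.
Set SMC = demand: 45.7 + 2.4Q = 139.3 - 1.2Q → Q* = 26.0000.
Gap = |43.7727 − 26.0000| = 17.7727.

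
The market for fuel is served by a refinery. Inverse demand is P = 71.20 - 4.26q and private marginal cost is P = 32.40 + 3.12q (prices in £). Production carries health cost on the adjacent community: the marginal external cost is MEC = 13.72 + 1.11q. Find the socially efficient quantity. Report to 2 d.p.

Social marginal cost = private MC + MEC = 46.12 + 4.23q.
Set SMC = demand: 46.12 + 4.23q = 71.20 - 4.26q → q* = 2.9541.

q* = 2.95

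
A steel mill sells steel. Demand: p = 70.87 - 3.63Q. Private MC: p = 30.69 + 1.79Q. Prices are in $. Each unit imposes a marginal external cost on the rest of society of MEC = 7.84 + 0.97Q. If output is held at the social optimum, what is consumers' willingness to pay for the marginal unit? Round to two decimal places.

P = $52.50

Social marginal cost = private MC + MEC = 38.53 + 2.76Q.
Set SMC = demand: 38.53 + 2.76Q = 70.87 - 3.63Q → Q* = 5.0610.
Consumer price on the demand curve at Q*: 70.87 − 3.63×5.0610 = 52.4986.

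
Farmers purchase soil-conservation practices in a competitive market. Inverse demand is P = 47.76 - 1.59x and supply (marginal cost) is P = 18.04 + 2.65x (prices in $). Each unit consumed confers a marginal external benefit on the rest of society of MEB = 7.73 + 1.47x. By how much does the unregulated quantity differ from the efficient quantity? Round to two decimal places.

Market equilibrium (private): 18.04 + 2.65x = 47.76 - 1.59x → x_m = 7.0094.
Social marginal benefit = demand + MEB = 55.49 - 0.12x.
Set SMB = MC: 55.49 - 0.12x = 18.04 + 2.65x → x* = 13.5199.
Gap = |7.0094 − 13.5199| = 6.5105.

6.51 units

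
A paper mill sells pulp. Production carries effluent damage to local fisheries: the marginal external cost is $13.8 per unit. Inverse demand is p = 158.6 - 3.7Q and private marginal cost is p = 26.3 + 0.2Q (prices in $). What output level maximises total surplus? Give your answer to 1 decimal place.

Q* = 30.4

Social marginal cost = private MC + MEC = 40.1 + 0.2Q.
Set SMC = demand: 40.1 + 0.2Q = 158.6 - 3.7Q → Q* = 30.3846.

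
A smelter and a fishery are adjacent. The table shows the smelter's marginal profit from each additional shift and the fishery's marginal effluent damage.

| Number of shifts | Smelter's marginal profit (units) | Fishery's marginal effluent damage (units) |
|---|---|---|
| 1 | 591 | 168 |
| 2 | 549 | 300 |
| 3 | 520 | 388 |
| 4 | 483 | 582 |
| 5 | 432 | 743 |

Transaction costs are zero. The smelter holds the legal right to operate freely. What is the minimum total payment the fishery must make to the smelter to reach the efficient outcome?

Left alone the smelter would choose level 5 (marginal profit stays positive).
Efficient level: k* = 3 (marginal profit ≥ marginal effluent damage through 3).
The fishery must at least cover the smelter's forgone profit from cutting 5→3: 483 + 432 = 915.

915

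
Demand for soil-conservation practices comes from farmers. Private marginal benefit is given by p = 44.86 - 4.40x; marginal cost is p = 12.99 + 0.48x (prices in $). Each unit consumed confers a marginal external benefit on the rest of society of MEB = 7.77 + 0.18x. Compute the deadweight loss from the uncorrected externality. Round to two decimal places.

Market equilibrium (private): 12.99 + 0.48x = 44.86 - 4.40x → x_m = 6.5307.
Social marginal benefit = demand + MEB = 52.63 - 4.22x.
Set SMB = MC: 52.63 - 4.22x = 12.99 + 0.48x → x* = 8.4340.
Height of the DWL triangle at x_m is SMB(x_m) − MC(x_m) = MEB(x_m) = 8.9455.
DWL = ½ × 1.9033 × 8.9455 = 8.5130.

DWL = $8.51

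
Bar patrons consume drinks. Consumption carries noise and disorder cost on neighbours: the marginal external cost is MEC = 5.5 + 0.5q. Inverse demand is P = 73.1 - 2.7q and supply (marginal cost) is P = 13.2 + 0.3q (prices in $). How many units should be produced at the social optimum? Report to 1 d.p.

q* = 15.5

Social marginal benefit = demand − MEC = 67.6 - 3.2q.
Set SMB = MC: 67.6 - 3.2q = 13.2 + 0.3q → q* = 15.5429.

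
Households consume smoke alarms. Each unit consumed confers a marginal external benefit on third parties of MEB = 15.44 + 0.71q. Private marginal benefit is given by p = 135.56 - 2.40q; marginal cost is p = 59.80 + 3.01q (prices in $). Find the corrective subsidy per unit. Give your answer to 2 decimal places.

Social marginal benefit = demand + MEB = 151.00 - 1.69q.
Set SMB = MC: 151.00 - 1.69q = 59.80 + 3.01q → q* = 19.4043.
The Pigouvian subsidy equals MEB at q*: 15.44 + 0.71×19.4043 = 29.2171.

subsidy = $29.22 per unit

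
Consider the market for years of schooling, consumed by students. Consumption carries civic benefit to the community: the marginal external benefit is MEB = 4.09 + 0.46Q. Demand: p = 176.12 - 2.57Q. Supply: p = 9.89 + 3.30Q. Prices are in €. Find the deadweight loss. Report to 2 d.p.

Market equilibrium (private): 9.89 + 3.30Q = 176.12 - 2.57Q → Q_m = 28.3186.
Social marginal benefit = demand + MEB = 180.21 - 2.11Q.
Set SMB = MC: 180.21 - 2.11Q = 9.89 + 3.30Q → Q* = 31.4824.
The welfare-loss triangle has base |Q_m − Q*| and height MEB(Q_m) (the vertical gap between SMB and MC is zero at Q* and MEB at Q_m).
DWL = ½ × 3.1638 × 17.1165 = 27.0766.

DWL = €27.08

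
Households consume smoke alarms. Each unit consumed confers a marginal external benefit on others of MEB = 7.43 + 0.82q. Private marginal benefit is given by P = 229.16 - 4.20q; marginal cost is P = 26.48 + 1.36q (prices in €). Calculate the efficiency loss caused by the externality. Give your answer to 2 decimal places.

DWL = €146.93

Market equilibrium (private): 26.48 + 1.36q = 229.16 - 4.20q → q_m = 36.4532.
Social marginal benefit = demand + MEB = 236.59 - 3.38q.
Set SMB = MC: 236.59 - 3.38q = 26.48 + 1.36q → q* = 44.3270.
The welfare-loss triangle has base |q_m − q*| and height MEB(q_m) (the vertical gap between SMB and MC is zero at q* and MEB at q_m).
DWL = ½ × 7.8738 × 37.3217 = 146.9318.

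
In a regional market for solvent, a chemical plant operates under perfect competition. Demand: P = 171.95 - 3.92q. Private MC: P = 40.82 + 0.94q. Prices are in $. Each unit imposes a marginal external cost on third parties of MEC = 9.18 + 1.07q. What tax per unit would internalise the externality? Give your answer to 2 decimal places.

tax = $31.18 per unit

Social marginal cost = private MC + MEC = 50.00 + 2.01q.
Set SMC = demand: 50.00 + 2.01q = 171.95 - 3.92q → q* = 20.5649.
The Pigouvian tax equals MEC at q*: 9.18 + 1.07×20.5649 = 31.1844.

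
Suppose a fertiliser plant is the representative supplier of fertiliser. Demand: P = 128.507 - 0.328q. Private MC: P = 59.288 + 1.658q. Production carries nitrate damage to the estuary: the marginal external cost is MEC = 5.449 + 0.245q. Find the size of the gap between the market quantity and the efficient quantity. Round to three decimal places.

Market equilibrium (private): 59.288 + 1.658q = 128.507 - 0.328q → q_m = 34.8535.
Social marginal cost = private MC + MEC = 64.737 + 1.903q.
Set SMC = demand: 64.737 + 1.903q = 128.507 - 0.328q → q* = 28.5836.
Gap = |34.8535 − 28.5836| = 6.2699.

6.270 units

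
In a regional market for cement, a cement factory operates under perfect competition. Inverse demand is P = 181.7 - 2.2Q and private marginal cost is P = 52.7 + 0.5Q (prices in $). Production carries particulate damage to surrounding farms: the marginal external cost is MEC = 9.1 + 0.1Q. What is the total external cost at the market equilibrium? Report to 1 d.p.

$548.9

Market equilibrium (private): 52.7 + 0.5Q = 181.7 - 2.2Q → Q_m = 47.7778.
Total external cost = ∫₀^{Q_m} (9.1 + 0.1Q) dQ = 9.1×47.7778 + ½×0.1×47.7778² = 548.9139.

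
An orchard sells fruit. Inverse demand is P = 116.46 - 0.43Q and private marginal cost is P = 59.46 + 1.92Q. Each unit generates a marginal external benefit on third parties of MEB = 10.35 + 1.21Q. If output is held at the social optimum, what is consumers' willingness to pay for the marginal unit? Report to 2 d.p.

P = 91.06

Social marginal cost = private MC − MEB = 49.11 + 0.71Q.
Set SMC = demand: 49.11 + 0.71Q = 116.46 - 0.43Q → Q* = 59.0789.
Consumer price on the demand curve at Q*: 116.46 − 0.43×59.0789 = 91.0561.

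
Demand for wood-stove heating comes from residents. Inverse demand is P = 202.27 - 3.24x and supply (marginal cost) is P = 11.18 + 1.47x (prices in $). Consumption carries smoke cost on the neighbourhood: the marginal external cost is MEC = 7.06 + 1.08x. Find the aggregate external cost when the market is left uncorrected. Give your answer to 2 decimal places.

$1175.28

Market equilibrium (private): 11.18 + 1.47x = 202.27 - 3.24x → x_m = 40.5711.
Total external cost = ∫₀^{x_m} (7.06 + 1.08x) dx = 7.06×40.5711 + ½×1.08×40.5711² = 1175.2796.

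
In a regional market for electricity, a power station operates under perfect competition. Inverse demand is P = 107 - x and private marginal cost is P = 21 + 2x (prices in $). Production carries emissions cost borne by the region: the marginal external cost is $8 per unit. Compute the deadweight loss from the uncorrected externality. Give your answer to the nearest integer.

DWL = $11

Market equilibrium (private): 21 + 2x = 107 - x → x_m = 28.6667.
Social marginal cost = private MC + MEC = 29 + 2x.
Set SMC = demand: 29 + 2x = 107 - x → x* = 26.0000.
The welfare-loss triangle has base |x_m − x*| and height MEC(x_m) (the vertical gap between SMC and demand is zero at x* and MEC at x_m).
DWL = ½ × 2.6667 × 8.0000 = 10.6668.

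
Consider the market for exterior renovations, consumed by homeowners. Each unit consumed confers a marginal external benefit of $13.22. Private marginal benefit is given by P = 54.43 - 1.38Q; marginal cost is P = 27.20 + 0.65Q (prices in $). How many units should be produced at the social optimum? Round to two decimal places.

Q* = 19.93

Social marginal benefit = demand + MEB = 67.65 - 1.38Q.
Set SMB = MC: 67.65 - 1.38Q = 27.20 + 0.65Q → Q* = 19.9261.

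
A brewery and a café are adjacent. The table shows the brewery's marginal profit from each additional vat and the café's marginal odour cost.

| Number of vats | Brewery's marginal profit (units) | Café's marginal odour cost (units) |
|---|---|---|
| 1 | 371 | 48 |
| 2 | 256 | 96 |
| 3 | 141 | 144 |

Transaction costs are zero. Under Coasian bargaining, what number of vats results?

2

Bargaining reaches the level where marginal profit last exceeds marginal odour cost.
That holds through level 2 (256 ≥ 96) but not at 3 (141 < 144).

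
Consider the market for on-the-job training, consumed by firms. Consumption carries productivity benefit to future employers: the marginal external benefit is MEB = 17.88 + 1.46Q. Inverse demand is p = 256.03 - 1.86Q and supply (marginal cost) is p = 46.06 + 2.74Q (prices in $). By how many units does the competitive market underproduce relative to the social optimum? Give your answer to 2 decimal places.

Market equilibrium (private): 46.06 + 2.74Q = 256.03 - 1.86Q → Q_m = 45.6457.
Social marginal benefit = demand + MEB = 273.91 - 0.40Q.
Set SMB = MC: 273.91 - 0.40Q = 46.06 + 2.74Q → Q* = 72.5637.
Gap = |45.6457 − 72.5637| = 26.9180.

26.92 units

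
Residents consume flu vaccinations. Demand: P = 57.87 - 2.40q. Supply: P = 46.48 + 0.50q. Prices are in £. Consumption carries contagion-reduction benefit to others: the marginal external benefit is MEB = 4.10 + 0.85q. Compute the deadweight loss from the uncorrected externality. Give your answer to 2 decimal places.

DWL = £13.50

Market equilibrium (private): 46.48 + 0.50q = 57.87 - 2.40q → q_m = 3.9276.
Social marginal benefit = demand + MEB = 61.97 - 1.55q.
Set SMB = MC: 61.97 - 1.55q = 46.48 + 0.50q → q* = 7.5561.
Height of the DWL triangle at q_m is SMB(q_m) − MC(q_m) = MEB(q_m) = 7.4384.
DWL = ½ × 3.6285 × 7.4384 = 13.4951.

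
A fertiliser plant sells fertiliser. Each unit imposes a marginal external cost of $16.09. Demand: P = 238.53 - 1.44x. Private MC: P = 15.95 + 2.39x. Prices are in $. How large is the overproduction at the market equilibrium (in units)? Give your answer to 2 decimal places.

4.20 units

Market equilibrium (private): 15.95 + 2.39x = 238.53 - 1.44x → x_m = 58.1149.
Social marginal cost = private MC + MEC = 32.04 + 2.39x.
Set SMC = demand: 32.04 + 2.39x = 238.53 - 1.44x → x* = 53.9138.
Gap = |58.1149 − 53.9138| = 4.2011.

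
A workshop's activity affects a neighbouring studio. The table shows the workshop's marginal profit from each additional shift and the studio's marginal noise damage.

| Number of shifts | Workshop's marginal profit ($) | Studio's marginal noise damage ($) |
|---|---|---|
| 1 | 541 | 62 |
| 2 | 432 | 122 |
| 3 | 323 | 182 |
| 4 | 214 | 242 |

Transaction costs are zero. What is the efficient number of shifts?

3

Bargaining reaches the level where marginal profit last exceeds marginal noise damage.
That holds through level 3 (323 ≥ 182) but not at 4 (214 < 242).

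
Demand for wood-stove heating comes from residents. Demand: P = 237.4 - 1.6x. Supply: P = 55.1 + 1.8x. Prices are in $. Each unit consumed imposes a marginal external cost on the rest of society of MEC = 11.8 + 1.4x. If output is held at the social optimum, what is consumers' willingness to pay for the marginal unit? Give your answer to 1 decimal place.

P = $180.6

Social marginal benefit = demand − MEC = 225.6 - 3.0x.
Set SMB = MC: 225.6 - 3.0x = 55.1 + 1.8x → x* = 35.5208.
Consumer price on the demand curve at x*: 237.4 − 1.6×35.5208 = 180.5667.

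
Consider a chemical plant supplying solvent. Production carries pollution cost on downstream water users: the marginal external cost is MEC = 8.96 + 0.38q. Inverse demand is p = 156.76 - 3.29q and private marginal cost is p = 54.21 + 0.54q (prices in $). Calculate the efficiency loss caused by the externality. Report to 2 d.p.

DWL = $43.48

Market equilibrium (private): 54.21 + 0.54q = 156.76 - 3.29q → q_m = 26.7755.
Social marginal cost = private MC + MEC = 63.17 + 0.92q.
Set SMC = demand: 63.17 + 0.92q = 156.76 - 3.29q → q* = 22.2304.
The loss is the area between SMC and demand from q* to q_m; with linear curves that's a triangle of height MEC(q_m).
DWL = ½ × 4.5451 × 19.1347 = 43.4846.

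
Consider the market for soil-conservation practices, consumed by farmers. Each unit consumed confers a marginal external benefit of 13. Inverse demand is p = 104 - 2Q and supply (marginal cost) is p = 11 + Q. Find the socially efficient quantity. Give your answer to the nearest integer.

Social marginal benefit = demand + MEB = 117 - 2Q.
Set SMB = MC: 117 - 2Q = 11 + Q → Q* = 35.3333.

Q* = 35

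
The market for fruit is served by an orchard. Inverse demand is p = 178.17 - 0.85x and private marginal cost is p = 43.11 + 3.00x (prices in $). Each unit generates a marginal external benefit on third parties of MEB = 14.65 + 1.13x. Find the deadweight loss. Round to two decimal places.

DWL = $541.82

Market equilibrium (private): 43.11 + 3.00x = 178.17 - 0.85x → x_m = 35.0805.
Social marginal cost = private MC − MEB = 28.46 + 1.87x.
Set SMC = demand: 28.46 + 1.87x = 178.17 - 0.85x → x* = 55.0404.
The welfare-loss triangle has base |x_m − x*| and height MEB(x_m) (the vertical gap between SMC and demand is zero at x* and MEB at x_m).
DWL = ½ × 19.9599 × 54.2910 = 541.8215.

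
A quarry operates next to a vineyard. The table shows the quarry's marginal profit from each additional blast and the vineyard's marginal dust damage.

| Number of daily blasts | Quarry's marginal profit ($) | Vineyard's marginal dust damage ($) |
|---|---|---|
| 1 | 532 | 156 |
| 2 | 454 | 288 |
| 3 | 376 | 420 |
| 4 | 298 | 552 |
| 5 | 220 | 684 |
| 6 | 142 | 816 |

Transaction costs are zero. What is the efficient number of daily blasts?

2

Bargaining reaches the level where marginal profit last exceeds marginal dust damage.
That holds through level 2 (454 ≥ 288) but not at 3 (376 < 420).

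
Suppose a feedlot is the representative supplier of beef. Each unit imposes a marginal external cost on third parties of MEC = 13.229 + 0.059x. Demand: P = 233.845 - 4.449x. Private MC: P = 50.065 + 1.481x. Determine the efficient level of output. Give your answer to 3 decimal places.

x* = 28.477

Social marginal cost = private MC + MEC = 63.294 + 1.540x.
Set SMC = demand: 63.294 + 1.540x = 233.845 - 4.449x → x* = 28.4774.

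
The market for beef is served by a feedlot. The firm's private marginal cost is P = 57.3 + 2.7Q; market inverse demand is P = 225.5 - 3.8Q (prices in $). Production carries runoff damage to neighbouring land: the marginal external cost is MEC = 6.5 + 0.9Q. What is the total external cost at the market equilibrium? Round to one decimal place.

$469.5

Market equilibrium (private): 57.3 + 2.7Q = 225.5 - 3.8Q → Q_m = 25.8769.
Total external cost = ∫₀^{Q_m} (6.5 + 0.9Q) dQ = 6.5×25.8769 + ½×0.9×25.8769² = 469.5261.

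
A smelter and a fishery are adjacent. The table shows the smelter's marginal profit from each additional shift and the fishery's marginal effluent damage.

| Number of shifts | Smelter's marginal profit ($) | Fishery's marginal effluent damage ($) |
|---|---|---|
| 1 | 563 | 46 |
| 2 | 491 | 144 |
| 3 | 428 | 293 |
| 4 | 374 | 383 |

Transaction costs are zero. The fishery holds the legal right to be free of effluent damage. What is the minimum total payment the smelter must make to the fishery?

Efficient level: marginal profit ≥ marginal effluent damage through level 3, so k* = 3.
With the fishery holding the right, the smelter must at least compensate total damage at k*: 46 + 144 + 293 = 483.

$483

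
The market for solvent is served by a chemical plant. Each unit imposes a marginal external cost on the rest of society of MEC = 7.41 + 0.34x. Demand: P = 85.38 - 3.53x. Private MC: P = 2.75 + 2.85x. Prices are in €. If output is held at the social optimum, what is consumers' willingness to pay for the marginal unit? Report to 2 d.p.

Social marginal cost = private MC + MEC = 10.16 + 3.19x.
Set SMC = demand: 10.16 + 3.19x = 85.38 - 3.53x → x* = 11.1935.
Consumer price on the demand curve at x*: 85.38 − 3.53×11.1935 = 45.8669.

P = €45.87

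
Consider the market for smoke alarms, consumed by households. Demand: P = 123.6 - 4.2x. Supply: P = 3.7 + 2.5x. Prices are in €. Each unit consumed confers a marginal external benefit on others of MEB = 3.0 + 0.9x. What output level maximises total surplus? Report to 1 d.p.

x* = 21.2

Social marginal benefit = demand + MEB = 126.6 - 3.3x.
Set SMB = MC: 126.6 - 3.3x = 3.7 + 2.5x → x* = 21.1897.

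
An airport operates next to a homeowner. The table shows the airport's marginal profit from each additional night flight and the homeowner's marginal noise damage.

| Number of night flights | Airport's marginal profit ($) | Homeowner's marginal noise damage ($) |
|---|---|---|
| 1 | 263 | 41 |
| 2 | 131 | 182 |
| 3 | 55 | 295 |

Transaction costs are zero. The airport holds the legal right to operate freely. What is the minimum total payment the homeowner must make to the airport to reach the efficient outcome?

Left alone the airport would choose level 3 (marginal profit stays positive).
Efficient level: k* = 1 (marginal profit ≥ marginal noise damage through 1).
The homeowner must at least cover the airport's forgone profit from cutting 3→1: 131 + 55 = 186.

$186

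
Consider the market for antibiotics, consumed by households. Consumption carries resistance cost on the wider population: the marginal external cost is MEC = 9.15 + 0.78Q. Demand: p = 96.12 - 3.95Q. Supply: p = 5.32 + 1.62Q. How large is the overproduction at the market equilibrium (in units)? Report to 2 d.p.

Market equilibrium (private): 5.32 + 1.62Q = 96.12 - 3.95Q → Q_m = 16.3016.
Social marginal benefit = demand − MEC = 86.97 - 4.73Q.
Set SMB = MC: 86.97 - 4.73Q = 5.32 + 1.62Q → Q* = 12.8583.
Gap = |16.3016 − 12.8583| = 3.4433.

3.44 units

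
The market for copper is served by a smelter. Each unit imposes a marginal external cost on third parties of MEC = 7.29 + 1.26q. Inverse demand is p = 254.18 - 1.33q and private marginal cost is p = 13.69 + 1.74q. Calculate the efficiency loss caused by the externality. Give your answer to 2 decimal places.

DWL = 1297.28

Market equilibrium (private): 13.69 + 1.74q = 254.18 - 1.33q → q_m = 78.3355.
Social marginal cost = private MC + MEC = 20.98 + 3.00q.
Set SMC = demand: 20.98 + 3.00q = 254.18 - 1.33q → q* = 53.8568.
Between q* and q_m the wedge SMC − demand runs linearly from 0 to MEC(q_m), so the loss is a triangle.
DWL = ½ × 24.4787 × 105.9927 = 1297.2818.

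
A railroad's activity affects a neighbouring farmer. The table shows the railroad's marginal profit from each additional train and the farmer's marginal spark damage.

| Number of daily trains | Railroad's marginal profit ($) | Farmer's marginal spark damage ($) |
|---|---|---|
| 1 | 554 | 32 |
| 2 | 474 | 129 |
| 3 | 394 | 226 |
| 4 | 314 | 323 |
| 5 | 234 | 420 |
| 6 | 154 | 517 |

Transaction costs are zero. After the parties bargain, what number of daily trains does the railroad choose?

Bargaining reaches the level where marginal profit last exceeds marginal spark damage.
That holds through level 3 (394 ≥ 226) but not at 4 (314 < 323).

3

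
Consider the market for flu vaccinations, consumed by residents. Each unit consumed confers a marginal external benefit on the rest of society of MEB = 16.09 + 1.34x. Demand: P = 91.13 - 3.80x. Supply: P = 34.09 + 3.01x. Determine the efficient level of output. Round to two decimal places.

Social marginal benefit = demand + MEB = 107.22 - 2.46x.
Set SMB = MC: 107.22 - 2.46x = 34.09 + 3.01x → x* = 13.3693.

x* = 13.37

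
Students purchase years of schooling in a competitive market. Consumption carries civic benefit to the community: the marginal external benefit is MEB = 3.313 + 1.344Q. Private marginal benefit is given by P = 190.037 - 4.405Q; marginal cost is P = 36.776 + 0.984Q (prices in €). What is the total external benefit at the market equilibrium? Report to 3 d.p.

Market equilibrium (private): 36.776 + 0.984Q = 190.037 - 4.405Q → Q_m = 28.4396.
Total external benefit = ∫₀^{Q_m} (3.313 + 1.344Q) dQ = 3.313×28.4396 + ½×1.344×28.4396² = 637.7413.

€637.741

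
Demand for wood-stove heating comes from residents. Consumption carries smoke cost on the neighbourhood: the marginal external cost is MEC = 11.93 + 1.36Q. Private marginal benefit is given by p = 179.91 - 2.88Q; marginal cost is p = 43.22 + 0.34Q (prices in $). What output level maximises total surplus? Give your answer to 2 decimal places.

Social marginal benefit = demand − MEC = 167.98 - 4.24Q.
Set SMB = MC: 167.98 - 4.24Q = 43.22 + 0.34Q → Q* = 27.2402.

Q* = 27.24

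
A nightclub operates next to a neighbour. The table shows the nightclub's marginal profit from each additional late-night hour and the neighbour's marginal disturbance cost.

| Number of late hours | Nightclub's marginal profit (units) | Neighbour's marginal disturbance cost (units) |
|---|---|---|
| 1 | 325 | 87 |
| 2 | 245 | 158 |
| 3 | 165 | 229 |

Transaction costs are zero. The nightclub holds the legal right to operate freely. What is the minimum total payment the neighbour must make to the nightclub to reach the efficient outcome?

Left alone the nightclub would choose level 3 (marginal profit stays positive).
Efficient level: k* = 2 (marginal profit ≥ marginal disturbance cost through 2).
The neighbour must at least cover the nightclub's forgone profit from cutting 3→2: 165 = 165.

165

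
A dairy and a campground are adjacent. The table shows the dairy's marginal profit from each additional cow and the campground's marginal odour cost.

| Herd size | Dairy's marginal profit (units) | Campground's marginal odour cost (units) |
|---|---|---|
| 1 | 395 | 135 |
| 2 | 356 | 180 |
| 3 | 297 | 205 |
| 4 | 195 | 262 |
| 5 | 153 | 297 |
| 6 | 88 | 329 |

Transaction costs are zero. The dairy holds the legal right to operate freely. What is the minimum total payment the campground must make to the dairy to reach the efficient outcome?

Left alone the dairy would choose level 6 (marginal profit stays positive).
Efficient level: k* = 3 (marginal profit ≥ marginal odour cost through 3).
The campground must at least cover the dairy's forgone profit from cutting 6→3: 195 + 153 + 88 = 436.

436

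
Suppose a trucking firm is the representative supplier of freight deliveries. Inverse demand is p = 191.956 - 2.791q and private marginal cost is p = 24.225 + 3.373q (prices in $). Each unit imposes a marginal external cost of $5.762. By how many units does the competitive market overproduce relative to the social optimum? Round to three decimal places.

0.935 units

Market equilibrium (private): 24.225 + 3.373q = 191.956 - 2.791q → q_m = 27.2114.
Social marginal cost = private MC + MEC = 29.987 + 3.373q.
Set SMC = demand: 29.987 + 3.373q = 191.956 - 2.791q → q* = 26.2766.
Gap = |27.2114 − 26.2766| = 0.9348.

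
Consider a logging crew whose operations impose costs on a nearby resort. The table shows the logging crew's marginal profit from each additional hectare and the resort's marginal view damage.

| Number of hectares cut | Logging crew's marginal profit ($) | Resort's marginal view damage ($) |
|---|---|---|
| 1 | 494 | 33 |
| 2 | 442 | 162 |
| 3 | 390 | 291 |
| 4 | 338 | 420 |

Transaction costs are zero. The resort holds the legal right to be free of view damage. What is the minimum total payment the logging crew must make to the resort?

Efficient level: marginal profit ≥ marginal view damage through level 3, so k* = 3.
With the resort holding the right, the logging crew must at least compensate total damage at k*: 33 + 162 + 291 = 486.

$486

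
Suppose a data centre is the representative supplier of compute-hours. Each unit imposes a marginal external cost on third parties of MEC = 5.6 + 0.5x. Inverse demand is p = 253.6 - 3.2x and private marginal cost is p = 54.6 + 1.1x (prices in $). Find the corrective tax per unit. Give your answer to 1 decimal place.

tax = $25.7 per unit

Social marginal cost = private MC + MEC = 60.2 + 1.6x.
Set SMC = demand: 60.2 + 1.6x = 253.6 - 3.2x → x* = 40.2917.
The Pigouvian tax equals MEC at x*: 5.6 + 0.5×40.2917 = 25.7459.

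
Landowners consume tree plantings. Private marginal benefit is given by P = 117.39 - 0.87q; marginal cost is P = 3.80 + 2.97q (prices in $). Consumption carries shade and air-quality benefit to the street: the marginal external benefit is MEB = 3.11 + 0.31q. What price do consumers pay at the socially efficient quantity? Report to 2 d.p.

P = $88.63

Social marginal benefit = demand + MEB = 120.50 - 0.56q.
Set SMB = MC: 120.50 - 0.56q = 3.80 + 2.97q → q* = 33.0595.
Consumer price on the demand curve at q*: 117.39 − 0.87×33.0595 = 88.6282.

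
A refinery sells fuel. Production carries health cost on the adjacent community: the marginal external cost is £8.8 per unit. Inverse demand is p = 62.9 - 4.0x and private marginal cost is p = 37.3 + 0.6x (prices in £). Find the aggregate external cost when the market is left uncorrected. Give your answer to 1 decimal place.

£49.0

Market equilibrium (private): 37.3 + 0.6x = 62.9 - 4.0x → x_m = 5.5652.
Total external cost = MEC × x_m = 8.8 × 5.5652 = 48.9738.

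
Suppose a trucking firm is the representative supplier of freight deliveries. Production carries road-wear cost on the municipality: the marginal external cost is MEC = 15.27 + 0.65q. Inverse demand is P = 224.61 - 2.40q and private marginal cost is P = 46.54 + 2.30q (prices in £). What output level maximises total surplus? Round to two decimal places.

Social marginal cost = private MC + MEC = 61.81 + 2.95q.
Set SMC = demand: 61.81 + 2.95q = 224.61 - 2.40q → q* = 30.4299.

q* = 30.43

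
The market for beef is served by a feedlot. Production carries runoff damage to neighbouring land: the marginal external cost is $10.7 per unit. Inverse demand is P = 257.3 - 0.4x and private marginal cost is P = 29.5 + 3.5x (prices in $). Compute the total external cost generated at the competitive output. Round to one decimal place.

$625.0

Market equilibrium (private): 29.5 + 3.5x = 257.3 - 0.4x → x_m = 58.4103.
Total external cost = MEC × x_m = 10.7 × 58.4103 = 624.9902.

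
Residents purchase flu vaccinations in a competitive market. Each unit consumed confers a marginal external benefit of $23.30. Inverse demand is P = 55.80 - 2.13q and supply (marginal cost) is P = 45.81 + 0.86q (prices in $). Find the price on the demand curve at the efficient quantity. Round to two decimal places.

P = $32.09

Social marginal benefit = demand + MEB = 79.10 - 2.13q.
Set SMB = MC: 79.10 - 2.13q = 45.81 + 0.86q → q* = 11.1338.
Consumer price on the demand curve at q*: 55.80 − 2.13×11.1338 = 32.0850.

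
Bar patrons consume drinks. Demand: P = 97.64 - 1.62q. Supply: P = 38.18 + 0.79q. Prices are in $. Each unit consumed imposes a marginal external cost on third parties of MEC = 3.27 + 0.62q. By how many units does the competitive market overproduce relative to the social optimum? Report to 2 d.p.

Market equilibrium (private): 38.18 + 0.79q = 97.64 - 1.62q → q_m = 24.6722.
Social marginal benefit = demand − MEC = 94.37 - 2.24q.
Set SMB = MC: 94.37 - 2.24q = 38.18 + 0.79q → q* = 18.5446.
Gap = |24.6722 − 18.5446| = 6.1276.

6.13 units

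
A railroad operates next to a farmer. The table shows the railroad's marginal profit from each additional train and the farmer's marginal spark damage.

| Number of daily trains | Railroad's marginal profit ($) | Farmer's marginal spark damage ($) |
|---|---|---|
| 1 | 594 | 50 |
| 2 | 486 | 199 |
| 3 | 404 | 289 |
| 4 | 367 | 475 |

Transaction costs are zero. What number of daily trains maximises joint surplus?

Bargaining reaches the level where marginal profit last exceeds marginal spark damage.
That holds through level 3 (404 ≥ 289) but not at 4 (367 < 475).

3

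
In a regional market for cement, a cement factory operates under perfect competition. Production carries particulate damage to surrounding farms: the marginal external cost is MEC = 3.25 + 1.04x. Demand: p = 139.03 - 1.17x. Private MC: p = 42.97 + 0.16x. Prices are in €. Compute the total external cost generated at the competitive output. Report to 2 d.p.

Market equilibrium (private): 42.97 + 0.16x = 139.03 - 1.17x → x_m = 72.2256.
Total external cost = ∫₀^{x_m} (3.25 + 1.04x) dx = 3.25×72.2256 + ½×1.04×72.2256² = 2947.3326.

€2947.33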